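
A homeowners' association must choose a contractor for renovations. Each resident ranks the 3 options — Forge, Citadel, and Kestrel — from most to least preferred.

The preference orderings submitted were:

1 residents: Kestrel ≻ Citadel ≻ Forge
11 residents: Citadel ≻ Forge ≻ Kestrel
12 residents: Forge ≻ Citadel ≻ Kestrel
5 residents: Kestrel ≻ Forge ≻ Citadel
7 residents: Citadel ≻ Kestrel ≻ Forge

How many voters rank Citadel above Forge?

Ballots ranking Citadel above Forge: 1+11+7 = 19.
Ballots ranking Forge above Citadel: 12+5 = 17.
So 19 of 36 voters prefer Citadel to Forge.

19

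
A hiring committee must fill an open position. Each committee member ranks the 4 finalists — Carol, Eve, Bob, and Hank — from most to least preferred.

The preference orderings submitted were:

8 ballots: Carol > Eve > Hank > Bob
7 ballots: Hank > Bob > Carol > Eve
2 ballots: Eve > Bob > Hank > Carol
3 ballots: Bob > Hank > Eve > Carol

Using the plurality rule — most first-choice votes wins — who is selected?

First-place vote totals:
  Carol: 8
  Eve: 2
  Bob: 3
  Hank: 7
Carol has the most first-place votes.

Carol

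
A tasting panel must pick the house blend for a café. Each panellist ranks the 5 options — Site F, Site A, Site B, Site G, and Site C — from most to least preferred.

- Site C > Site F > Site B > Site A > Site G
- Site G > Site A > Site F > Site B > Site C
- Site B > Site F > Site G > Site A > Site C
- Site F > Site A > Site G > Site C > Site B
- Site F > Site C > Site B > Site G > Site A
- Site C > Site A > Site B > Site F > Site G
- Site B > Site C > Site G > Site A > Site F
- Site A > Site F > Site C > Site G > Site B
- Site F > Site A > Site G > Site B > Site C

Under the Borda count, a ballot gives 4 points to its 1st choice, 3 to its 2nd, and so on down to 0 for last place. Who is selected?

Site F

Borda scores:
  Site F: 3 + 2 + 3 + 4 + 4 + 1 + 0 + 3 + 4 = 24
  Site A: 1 + 3 + 1 + 3 + 0 + 3 + 1 + 4 + 3 = 19
  Site B: 2 + 1 + 4 + 0 + 2 + 2 + 4 + 0 + 1 = 16
  Site G: 0 + 4 + 2 + 2 + 1 + 0 + 2 + 1 + 2 = 14
  Site C: 4 + 0 + 0 + 1 + 3 + 4 + 3 + 2 + 0 = 17
Site F has the highest total.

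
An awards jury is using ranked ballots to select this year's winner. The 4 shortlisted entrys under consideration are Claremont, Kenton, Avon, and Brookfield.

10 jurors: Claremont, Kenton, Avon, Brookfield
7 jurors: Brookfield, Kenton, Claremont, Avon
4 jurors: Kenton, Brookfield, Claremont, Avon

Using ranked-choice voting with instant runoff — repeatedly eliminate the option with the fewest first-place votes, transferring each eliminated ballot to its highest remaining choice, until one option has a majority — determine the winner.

Round 1: Claremont 10, Brookfield 7, Kenton 4, Avon 0. Avon has the fewest and is eliminated.
Round 2: Claremont 10, Brookfield 7, Kenton 4. Kenton has the fewest and is eliminated.
Round 3: Brookfield 11, Claremont 10. Brookfield has a majority.

Brookfield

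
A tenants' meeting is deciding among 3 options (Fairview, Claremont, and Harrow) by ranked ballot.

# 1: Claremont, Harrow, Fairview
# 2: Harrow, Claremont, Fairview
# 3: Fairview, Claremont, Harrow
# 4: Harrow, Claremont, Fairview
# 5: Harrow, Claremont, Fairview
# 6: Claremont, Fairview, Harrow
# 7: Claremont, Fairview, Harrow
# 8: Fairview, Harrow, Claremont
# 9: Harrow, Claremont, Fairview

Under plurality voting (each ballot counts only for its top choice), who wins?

Harrow

First-place vote totals:
  Fairview: 2
  Claremont: 3
  Harrow: 4
Harrow has the most first-place votes.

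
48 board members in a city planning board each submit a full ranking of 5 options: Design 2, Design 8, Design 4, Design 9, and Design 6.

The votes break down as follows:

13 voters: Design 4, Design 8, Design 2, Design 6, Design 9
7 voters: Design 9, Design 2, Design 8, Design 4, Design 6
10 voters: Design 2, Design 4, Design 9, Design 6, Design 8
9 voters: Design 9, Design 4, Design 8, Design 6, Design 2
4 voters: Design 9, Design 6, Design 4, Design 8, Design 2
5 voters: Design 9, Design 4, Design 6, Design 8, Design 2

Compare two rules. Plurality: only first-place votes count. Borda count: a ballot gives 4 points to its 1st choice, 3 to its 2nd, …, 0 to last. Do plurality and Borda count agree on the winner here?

No

Plurality first-place counts: Design 2 10, Design 8 0, Design 4 13, Design 9 25, Design 6 0 → Design 9.
Borda totals: Design 2 87, Design 8 80, Design 4 139, Design 9 120, Design 6 54 → Design 4.
The two rules disagree: plurality picks Design 9, Borda picks Design 4.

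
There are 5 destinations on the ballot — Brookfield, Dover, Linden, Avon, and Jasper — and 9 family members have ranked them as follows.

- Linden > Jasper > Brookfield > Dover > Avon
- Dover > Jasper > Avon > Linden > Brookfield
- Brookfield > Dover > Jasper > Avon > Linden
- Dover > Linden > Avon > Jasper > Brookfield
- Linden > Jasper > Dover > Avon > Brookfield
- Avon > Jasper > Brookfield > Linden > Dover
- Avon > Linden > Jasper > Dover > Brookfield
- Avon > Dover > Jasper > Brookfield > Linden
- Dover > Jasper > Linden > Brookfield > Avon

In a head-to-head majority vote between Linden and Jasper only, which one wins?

Ballots ranking Linden above Jasper: 4.
Ballots ranking Jasper above Linden: 5.
Jasper wins the head-to-head, 5–4.

Jasper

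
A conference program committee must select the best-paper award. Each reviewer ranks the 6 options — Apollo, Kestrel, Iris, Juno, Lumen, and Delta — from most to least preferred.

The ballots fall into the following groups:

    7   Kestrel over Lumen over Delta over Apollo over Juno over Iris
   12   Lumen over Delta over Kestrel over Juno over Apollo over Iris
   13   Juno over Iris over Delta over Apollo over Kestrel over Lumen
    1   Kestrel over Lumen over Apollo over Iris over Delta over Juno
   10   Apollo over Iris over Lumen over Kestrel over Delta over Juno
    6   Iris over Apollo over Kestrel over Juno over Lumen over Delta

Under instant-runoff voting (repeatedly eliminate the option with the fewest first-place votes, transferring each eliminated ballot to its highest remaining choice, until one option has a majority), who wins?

Apollo

Round 1: Juno 13, Lumen 12, Apollo 10, Kestrel 8, Iris 6, Delta 0. Delta has the fewest and is eliminated.
Round 2: Juno 13, Lumen 12, Apollo 10, Kestrel 8, Iris 6. Iris has the fewest and is eliminated.
Round 3: Apollo 16, Juno 13, Lumen 12, Kestrel 8. Kestrel has the fewest and is eliminated.
Round 4: Lumen 20, Apollo 16, Juno 13. Juno has the fewest and is eliminated.
Round 5: Apollo 29, Lumen 20. Apollo has a majority.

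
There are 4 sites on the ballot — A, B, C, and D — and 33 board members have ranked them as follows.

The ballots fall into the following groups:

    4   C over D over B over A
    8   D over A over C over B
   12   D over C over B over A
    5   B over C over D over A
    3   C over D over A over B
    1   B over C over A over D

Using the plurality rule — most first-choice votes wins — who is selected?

D

First-place vote totals:
  A: 0
  B: 6
  C: 7
  D: 20
D has the most first-place votes.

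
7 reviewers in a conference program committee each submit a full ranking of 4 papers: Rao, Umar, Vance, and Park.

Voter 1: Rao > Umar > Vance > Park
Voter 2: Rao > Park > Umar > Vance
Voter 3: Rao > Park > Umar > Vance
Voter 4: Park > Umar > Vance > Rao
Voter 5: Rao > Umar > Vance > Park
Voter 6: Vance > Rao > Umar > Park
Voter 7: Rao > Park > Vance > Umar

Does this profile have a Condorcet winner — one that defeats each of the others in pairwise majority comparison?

Head-to-head results (7 voters total):
Rao vs Umar: Rao wins 6–1.
Rao vs Vance: Rao wins 5–2.
Rao vs Park: Rao wins 6–1.
Umar vs Vance: Umar wins 5–2.
Umar vs Park: Park wins 4–3.
Vance vs Park: Park wins 4–3.
Rao beats each rival — Umar (6–1), Vance (5–2), Park (6–1) — so Rao is the Condorcet winner.

Yes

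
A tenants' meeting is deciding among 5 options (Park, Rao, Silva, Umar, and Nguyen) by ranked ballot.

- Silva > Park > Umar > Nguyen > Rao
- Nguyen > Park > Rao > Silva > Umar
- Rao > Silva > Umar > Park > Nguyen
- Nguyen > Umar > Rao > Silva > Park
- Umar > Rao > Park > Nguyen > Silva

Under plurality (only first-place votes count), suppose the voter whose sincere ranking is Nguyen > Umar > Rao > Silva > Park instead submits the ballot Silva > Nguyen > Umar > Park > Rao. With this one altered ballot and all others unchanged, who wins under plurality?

First-place totals with the altered ballot: Park 0, Rao 1, Silva 2, Umar 1, Nguyen 1.
The switch changes the winner from Nguyen to Silva.

Silva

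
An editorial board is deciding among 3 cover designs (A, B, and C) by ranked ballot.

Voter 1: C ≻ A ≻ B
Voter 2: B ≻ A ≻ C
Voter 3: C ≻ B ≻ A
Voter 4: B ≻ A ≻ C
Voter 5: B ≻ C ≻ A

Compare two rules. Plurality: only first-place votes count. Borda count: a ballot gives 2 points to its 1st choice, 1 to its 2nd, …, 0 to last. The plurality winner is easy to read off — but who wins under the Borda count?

B

Plurality first-place counts: A 0, B 3, C 2 → B.
Borda totals: A 3, B 7, C 5 → B.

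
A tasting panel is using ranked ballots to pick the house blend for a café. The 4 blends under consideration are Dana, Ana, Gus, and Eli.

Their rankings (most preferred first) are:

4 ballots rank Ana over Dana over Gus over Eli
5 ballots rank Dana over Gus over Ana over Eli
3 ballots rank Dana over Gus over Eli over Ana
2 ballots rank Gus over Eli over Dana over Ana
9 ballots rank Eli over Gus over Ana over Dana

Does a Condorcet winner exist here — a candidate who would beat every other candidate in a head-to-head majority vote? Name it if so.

Head-to-head results (23 voters total):
Dana vs Ana: Ana wins 13–10.
Dana vs Gus: Dana wins 12–11.
Dana vs Eli: Dana wins 12–11.
Ana vs Gus: Gus wins 19–4.
Ana vs Eli: Eli wins 14–9.
Gus vs Eli: Gus wins 14–9.
No candidate beats all others: Dana beats Gus beats Ana beats Dana, a majority cycle.

No Condorcet winner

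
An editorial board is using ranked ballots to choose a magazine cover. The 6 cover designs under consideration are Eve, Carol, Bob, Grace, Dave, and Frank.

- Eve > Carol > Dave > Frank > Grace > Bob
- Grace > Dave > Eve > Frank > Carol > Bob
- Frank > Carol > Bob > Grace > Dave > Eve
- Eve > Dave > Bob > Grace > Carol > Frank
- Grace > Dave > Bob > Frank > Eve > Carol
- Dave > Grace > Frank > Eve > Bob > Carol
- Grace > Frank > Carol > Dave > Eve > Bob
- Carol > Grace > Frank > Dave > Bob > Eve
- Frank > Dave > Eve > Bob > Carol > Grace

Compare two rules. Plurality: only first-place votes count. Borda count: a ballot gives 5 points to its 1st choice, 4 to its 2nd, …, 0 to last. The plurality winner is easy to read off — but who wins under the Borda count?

Dave

Plurality first-place counts: Eve 2, Carol 1, Bob 0, Grace 3, Dave 1, Frank 2 → Grace.
Borda totals: Eve 20, Carol 19, Bob 13, Grace 28, Dave 29, Frank 26 → Dave.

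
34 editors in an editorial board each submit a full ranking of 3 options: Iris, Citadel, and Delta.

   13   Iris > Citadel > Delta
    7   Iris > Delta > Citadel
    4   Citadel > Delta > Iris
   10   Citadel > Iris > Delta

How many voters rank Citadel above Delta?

Ballots ranking Citadel above Delta: 13+4+10 = 27.
Ballots ranking Delta above Citadel: 7.
So 27 of 34 voters prefer Citadel to Delta.

27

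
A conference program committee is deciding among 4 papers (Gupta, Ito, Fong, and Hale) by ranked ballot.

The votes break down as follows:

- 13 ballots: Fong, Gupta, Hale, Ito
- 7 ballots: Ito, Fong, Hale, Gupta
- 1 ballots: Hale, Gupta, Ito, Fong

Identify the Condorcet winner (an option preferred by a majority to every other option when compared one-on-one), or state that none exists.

Fong

Head-to-head results (21 voters total):
Gupta vs Ito: Gupta wins 14–7.
Gupta vs Fong: Fong wins 20–1.
Gupta vs Hale: Gupta wins 13–8.
Ito vs Fong: Fong wins 13–8.
Ito vs Hale: Hale wins 14–7.
Fong vs Hale: Fong wins 20–1.
Fong beats each rival — Gupta (20–1), Ito (13–8), Hale (20–1) — so Fong is the Condorcet winner.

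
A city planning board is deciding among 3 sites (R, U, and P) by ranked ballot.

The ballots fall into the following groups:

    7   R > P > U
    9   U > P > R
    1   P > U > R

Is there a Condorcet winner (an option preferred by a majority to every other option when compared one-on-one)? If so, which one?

Head-to-head results (17 voters total):
R vs U: U wins 10–7.
R vs P: P wins 10–7.
U vs P: U wins 9–8.
U beats each rival — R (10–7), P (9–8) — so U is the Condorcet winner.

U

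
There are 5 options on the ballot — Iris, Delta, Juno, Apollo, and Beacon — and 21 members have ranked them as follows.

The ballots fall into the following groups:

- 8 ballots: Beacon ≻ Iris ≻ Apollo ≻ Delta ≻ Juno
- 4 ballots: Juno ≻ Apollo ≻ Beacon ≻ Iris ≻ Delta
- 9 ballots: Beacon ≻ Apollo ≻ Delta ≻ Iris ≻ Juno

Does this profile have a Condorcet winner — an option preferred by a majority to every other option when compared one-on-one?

Yes

Head-to-head results (21 voters total):
Iris vs Delta: Iris wins 12–9.
Iris vs Juno: Iris wins 17–4.
Iris vs Apollo: Apollo wins 13–8.
Iris vs Beacon: Beacon wins 21–0.
Delta vs Juno: Delta wins 17–4.
Delta vs Apollo: Apollo wins 21–0.
Delta vs Beacon: Beacon wins 21–0.
Juno vs Apollo: Apollo wins 17–4.
Juno vs Beacon: Beacon wins 17–4.
Apollo vs Beacon: Beacon wins 17–4.
Beacon beats each rival — Iris (21–0), Delta (21–0), Juno (17–4), Apollo (17–4) — so Beacon is the Condorcet winner.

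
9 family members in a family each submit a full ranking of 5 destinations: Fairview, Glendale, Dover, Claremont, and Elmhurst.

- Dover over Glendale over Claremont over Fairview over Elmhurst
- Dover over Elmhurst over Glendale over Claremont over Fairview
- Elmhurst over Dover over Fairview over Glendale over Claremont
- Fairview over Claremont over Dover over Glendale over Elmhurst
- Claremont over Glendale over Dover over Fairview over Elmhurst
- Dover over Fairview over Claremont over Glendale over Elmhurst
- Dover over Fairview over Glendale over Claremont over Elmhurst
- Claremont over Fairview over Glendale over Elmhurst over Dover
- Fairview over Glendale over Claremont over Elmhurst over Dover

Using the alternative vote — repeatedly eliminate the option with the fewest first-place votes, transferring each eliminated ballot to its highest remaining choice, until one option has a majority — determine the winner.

Round 1: Dover 4, Fairview 2, Claremont 2, Elmhurst 1, Glendale 0. Glendale has the fewest and is eliminated.
Round 2: Dover 4, Fairview 2, Claremont 2, Elmhurst 1. Elmhurst has the fewest and is eliminated.
Round 3: Dover 5, Fairview 2, Claremont 2. Dover has a majority.

Dover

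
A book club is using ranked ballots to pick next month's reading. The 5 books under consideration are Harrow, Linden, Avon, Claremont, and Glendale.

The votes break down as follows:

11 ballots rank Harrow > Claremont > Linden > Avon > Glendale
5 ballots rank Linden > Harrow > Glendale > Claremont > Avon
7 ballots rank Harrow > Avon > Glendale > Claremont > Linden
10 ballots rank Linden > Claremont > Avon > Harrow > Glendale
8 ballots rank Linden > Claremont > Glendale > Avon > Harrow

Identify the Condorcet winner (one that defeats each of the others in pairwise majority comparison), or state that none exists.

Head-to-head results (41 voters total):
Harrow vs Linden: Linden wins 23–18.
Harrow vs Avon: Harrow wins 23–18.
Harrow vs Claremont: Harrow wins 23–18.
Harrow vs Glendale: Harrow wins 33–8.
Linden vs Avon: Linden wins 34–7.
Linden vs Claremont: Linden wins 23–18.
Linden vs Glendale: Linden wins 34–7.
Avon vs Claremont: Claremont wins 34–7.
Avon vs Glendale: Avon wins 28–13.
Claremont vs Glendale: Claremont wins 29–12.
Linden beats each rival — Harrow (23–18), Avon (34–7), Claremont (23–18), Glendale (34–7) — so Linden is the Condorcet winner.

Linden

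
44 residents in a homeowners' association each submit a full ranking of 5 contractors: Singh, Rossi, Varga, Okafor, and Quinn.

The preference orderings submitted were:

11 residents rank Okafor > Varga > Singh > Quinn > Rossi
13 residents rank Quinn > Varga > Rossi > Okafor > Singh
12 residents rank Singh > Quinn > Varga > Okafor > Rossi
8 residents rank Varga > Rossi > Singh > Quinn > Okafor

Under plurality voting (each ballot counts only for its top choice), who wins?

Quinn

First-place vote totals:
  Singh: 12
  Rossi: 0
  Varga: 8
  Okafor: 11
  Quinn: 13
Quinn has the most first-place votes.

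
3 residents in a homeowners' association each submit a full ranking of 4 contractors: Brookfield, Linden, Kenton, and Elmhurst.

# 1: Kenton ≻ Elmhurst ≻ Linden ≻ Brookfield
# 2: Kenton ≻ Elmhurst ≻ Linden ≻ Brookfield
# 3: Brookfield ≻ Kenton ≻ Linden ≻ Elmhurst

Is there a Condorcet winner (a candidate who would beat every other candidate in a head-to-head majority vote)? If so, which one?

Kenton

Head-to-head results (3 voters total):
Brookfield vs Linden: Linden wins 2–1.
Brookfield vs Kenton: Kenton wins 2–1.
Brookfield vs Elmhurst: Elmhurst wins 2–1.
Linden vs Kenton: Kenton wins 3–0.
Linden vs Elmhurst: Elmhurst wins 2–1.
Kenton vs Elmhurst: Kenton wins 3–0.
Kenton beats each rival — Brookfield (2–1), Linden (3–0), Elmhurst (3–0) — so Kenton is the Condorcet winner.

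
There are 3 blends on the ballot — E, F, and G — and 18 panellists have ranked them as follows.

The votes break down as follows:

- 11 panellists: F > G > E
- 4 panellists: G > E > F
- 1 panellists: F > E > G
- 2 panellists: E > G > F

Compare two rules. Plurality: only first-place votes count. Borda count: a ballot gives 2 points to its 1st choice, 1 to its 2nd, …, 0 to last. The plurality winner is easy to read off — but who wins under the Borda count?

F

Plurality first-place counts: E 2, F 12, G 4 → F.
Borda totals: E 9, F 24, G 21 → F.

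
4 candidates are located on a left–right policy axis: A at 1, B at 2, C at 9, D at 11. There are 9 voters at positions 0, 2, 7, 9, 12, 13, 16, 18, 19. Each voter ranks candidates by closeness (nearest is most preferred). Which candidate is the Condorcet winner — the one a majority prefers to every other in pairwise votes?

With single-peaked preferences on a line, the Condorcet winner is the candidate closest to the median voter.
The median voter (position 12) is closest to D at 11.
Check: D vs B — voters closer to D: 7 of 9.

D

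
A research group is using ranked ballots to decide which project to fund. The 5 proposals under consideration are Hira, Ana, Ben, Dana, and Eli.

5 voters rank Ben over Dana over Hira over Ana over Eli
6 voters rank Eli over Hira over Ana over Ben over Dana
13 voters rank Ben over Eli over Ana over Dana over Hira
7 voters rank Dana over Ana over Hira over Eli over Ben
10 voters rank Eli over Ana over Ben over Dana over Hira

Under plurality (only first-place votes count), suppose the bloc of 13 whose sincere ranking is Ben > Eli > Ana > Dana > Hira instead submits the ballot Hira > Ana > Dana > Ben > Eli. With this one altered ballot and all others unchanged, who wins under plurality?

First-place totals with the altered ballot: Hira 13, Ana 0, Ben 5, Dana 7, Eli 16.
The switch changes the winner from Ben to Eli.

Eli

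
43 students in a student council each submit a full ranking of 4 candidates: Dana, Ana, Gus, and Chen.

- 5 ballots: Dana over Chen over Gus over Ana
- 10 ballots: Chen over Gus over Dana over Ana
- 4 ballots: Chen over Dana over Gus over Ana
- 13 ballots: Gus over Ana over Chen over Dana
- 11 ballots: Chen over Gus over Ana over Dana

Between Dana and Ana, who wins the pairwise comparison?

Ballots ranking Dana above Ana: 5+10+4 = 19.
Ballots ranking Ana above Dana: 13+11 = 24.
Ana wins the head-to-head, 24–19.

Ana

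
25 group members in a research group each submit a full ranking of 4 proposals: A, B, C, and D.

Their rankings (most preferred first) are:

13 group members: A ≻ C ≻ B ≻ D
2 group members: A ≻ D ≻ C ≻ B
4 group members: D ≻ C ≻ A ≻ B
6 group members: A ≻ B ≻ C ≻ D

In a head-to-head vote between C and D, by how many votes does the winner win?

Ballots ranking C above D: 13+6 = 19.
Ballots ranking D above C: 2+4 = 6.
C wins 19–6, a margin of 13.

13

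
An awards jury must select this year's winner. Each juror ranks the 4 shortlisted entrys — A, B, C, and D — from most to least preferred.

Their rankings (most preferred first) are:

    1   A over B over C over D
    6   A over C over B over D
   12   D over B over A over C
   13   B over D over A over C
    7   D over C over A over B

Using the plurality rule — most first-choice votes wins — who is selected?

First-place vote totals:
  A: 7
  B: 13
  C: 0
  D: 19
D has the most first-place votes.

D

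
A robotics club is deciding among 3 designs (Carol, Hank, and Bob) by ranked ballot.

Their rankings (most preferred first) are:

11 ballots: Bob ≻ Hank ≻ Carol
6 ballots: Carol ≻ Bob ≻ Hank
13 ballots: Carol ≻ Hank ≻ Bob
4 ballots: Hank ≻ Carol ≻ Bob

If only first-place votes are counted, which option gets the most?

Carol

First-place vote totals:
  Carol: 19
  Hank: 4
  Bob: 11
Carol has the most first-place votes.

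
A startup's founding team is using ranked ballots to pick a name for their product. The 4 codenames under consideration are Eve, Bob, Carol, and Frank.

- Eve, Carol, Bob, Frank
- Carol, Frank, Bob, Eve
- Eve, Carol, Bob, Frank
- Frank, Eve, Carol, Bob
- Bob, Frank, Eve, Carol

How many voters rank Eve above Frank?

Ballots ranking Eve above Frank: 2.
Ballots ranking Frank above Eve: 3.
So 2 of 5 voters prefer Eve to Frank.

2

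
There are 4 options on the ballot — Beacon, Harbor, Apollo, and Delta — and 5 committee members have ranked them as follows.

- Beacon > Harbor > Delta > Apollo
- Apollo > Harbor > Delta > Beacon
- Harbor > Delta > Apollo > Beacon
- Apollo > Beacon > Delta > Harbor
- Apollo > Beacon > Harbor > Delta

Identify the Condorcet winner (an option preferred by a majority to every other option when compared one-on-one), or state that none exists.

Head-to-head results (5 voters total):
Beacon vs Harbor: Beacon wins 3–2.
Beacon vs Apollo: Apollo wins 4–1.
Beacon vs Delta: Beacon wins 3–2.
Harbor vs Apollo: Apollo wins 3–2.
Harbor vs Delta: Harbor wins 4–1.
Apollo vs Delta: Apollo wins 3–2.
Apollo beats each rival — Beacon (4–1), Harbor (3–2), Delta (3–2) — so Apollo is the Condorcet winner.

Apollo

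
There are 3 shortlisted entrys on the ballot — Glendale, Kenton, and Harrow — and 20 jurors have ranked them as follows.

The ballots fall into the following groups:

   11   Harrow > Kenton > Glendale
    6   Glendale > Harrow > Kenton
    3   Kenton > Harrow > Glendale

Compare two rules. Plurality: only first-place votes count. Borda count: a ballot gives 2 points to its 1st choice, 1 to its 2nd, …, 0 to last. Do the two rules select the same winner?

Plurality first-place counts: Glendale 6, Kenton 3, Harrow 11 → Harrow.
Borda totals: Glendale 12, Kenton 17, Harrow 31 → Harrow.
The two rules agree on Harrow.

Yes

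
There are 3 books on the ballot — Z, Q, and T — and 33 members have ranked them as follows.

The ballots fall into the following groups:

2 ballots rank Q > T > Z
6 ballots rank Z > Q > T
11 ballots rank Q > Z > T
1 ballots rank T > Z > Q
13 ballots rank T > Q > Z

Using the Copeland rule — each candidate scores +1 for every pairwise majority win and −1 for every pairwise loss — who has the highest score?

Q

Pairwise results:
  Z vs Q: Q wins 26–7.
  Z vs T: Z wins 17–16.
  Q vs T: Q wins 19–14.
Copeland scores (wins − losses):
  Z: 1 − 1 = 0
  Q: 2 − 0 = 2
  T: 0 − 2 = -2
Q has the best Copeland score.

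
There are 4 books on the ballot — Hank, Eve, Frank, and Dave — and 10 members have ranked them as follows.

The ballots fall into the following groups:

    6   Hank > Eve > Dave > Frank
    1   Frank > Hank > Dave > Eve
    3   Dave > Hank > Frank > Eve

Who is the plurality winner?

Hank

First-place vote totals:
  Hank: 6
  Eve: 0
  Frank: 1
  Dave: 3
Hank has the most first-place votes.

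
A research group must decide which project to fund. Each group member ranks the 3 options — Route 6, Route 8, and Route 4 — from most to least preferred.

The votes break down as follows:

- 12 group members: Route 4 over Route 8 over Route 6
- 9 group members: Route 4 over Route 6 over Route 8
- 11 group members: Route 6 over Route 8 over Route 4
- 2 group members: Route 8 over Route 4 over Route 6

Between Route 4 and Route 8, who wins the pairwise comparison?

Ballots ranking Route 4 above Route 8: 12+9 = 21.
Ballots ranking Route 8 above Route 4: 11+2 = 13.
Route 4 wins the head-to-head, 21–13.

Route 4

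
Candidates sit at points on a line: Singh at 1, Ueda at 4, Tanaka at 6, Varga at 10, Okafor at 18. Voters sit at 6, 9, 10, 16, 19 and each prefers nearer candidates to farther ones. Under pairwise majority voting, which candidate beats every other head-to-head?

With single-peaked preferences on a line, the Condorcet winner is the candidate closest to the median voter.
The median voter (position 10) is closest to Varga at 10.
Check: Varga vs Tanaka — voters closer to Varga: 4 of 5.

Varga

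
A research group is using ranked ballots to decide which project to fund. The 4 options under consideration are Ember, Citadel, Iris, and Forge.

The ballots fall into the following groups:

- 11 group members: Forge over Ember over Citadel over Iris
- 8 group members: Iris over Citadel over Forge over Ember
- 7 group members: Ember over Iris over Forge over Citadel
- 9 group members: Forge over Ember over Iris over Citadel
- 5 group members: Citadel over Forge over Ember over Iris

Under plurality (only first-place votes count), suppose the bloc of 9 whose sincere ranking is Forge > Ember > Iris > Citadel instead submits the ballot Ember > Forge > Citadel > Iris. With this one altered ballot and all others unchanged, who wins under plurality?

First-place totals with the altered ballot: Ember 16, Citadel 5, Iris 8, Forge 11.
The switch changes the winner from Forge to Ember.

Ember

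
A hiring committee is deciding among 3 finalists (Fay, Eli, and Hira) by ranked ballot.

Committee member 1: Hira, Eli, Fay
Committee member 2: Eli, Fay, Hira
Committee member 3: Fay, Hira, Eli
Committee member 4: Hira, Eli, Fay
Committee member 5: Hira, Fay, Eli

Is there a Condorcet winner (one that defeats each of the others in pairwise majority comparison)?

Head-to-head results (5 voters total):
Fay vs Eli: Eli wins 3–2.
Fay vs Hira: Hira wins 3–2.
Eli vs Hira: Hira wins 4–1.
Hira beats each rival — Fay (3–2), Eli (4–1) — so Hira is the Condorcet winner.

Yes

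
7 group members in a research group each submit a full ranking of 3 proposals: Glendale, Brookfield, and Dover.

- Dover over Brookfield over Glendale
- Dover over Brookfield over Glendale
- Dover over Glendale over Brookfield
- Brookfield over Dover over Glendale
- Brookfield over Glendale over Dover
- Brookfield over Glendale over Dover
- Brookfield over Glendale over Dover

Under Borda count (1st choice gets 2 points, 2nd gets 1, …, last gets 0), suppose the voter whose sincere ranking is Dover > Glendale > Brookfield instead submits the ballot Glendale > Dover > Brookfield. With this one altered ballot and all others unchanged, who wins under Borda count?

Borda totals with the altered ballot: Glendale 5, Brookfield 10, Dover 6.
The winner is unchanged: still Brookfield.

Brookfield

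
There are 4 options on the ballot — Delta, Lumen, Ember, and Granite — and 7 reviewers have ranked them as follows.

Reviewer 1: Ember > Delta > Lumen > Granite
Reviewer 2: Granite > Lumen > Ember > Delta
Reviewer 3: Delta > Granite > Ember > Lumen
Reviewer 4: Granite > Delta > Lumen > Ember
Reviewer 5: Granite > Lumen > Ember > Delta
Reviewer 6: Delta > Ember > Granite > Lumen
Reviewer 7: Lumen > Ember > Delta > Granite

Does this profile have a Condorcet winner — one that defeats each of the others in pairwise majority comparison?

No

Head-to-head results (7 voters total):
Delta vs Lumen: Delta wins 4–3.
Delta vs Ember: Ember wins 4–3.
Delta vs Granite: Delta wins 4–3.
Lumen vs Ember: Lumen wins 4–3.
Lumen vs Granite: Granite wins 5–2.
Ember vs Granite: Granite wins 4–3.
No candidate beats all others: Delta beats Lumen beats Ember beats Delta, a majority cycle.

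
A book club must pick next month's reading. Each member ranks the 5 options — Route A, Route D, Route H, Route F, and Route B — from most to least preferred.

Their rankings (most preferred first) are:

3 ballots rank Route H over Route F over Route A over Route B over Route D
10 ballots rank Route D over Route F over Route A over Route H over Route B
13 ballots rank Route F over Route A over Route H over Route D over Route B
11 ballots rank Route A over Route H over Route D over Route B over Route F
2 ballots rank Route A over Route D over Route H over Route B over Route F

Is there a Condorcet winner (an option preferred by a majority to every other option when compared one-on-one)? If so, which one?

No Condorcet winner

Head-to-head results (39 voters total):
Route A vs Route D: Route A wins 29–10.
Route A vs Route H: Route A wins 36–3.
Route A vs Route F: Route F wins 26–13.
Route A vs Route B: Route A wins 39–0.
Route D vs Route H: Route H wins 27–12.
Route D vs Route F: Route D wins 23–16.
Route D vs Route B: Route D wins 36–3.
Route H vs Route F: Route F wins 23–16.
Route H vs Route B: Route H wins 39–0.
Route F vs Route B: Route F wins 26–13.
No candidate beats all others: Route A beats Route D beats Route F beats Route A, a majority cycle.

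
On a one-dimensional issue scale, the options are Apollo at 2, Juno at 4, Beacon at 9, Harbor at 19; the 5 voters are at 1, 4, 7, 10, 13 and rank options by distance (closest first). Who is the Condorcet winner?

With single-peaked preferences on a line, the Condorcet winner is the candidate closest to the median voter.
The median voter (position 7) is closest to Beacon at 9.
Check: Beacon vs Apollo — voters closer to Beacon: 3 of 5.

Beacon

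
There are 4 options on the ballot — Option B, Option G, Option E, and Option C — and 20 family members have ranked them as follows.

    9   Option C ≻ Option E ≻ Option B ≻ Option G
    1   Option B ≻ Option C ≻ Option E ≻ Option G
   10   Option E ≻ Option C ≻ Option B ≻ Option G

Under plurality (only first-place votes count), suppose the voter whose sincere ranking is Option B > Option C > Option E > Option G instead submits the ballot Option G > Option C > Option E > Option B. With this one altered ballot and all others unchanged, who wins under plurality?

Option E

First-place totals with the altered ballot: Option B 0, Option G 1, Option E 10, Option C 9.
The winner is unchanged: still Option E.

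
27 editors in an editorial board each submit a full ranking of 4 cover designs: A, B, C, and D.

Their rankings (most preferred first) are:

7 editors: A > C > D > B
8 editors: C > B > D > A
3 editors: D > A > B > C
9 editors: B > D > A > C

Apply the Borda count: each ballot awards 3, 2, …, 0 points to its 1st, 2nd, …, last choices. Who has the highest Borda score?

B

Borda scores:
  A: 7·3 + 8·0 + 3·2 + 9·1 = 36
  B: 7·0 + 8·2 + 3·1 + 9·3 = 46
  C: 7·2 + 8·3 + 3·0 + 9·0 = 38
  D: 7·1 + 8·1 + 3·3 + 9·2 = 42
B has the highest total.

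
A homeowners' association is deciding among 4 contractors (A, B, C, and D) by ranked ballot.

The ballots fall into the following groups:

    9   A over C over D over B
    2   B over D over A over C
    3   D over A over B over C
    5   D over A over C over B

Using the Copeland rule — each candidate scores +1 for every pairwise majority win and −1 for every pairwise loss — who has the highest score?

D

Pairwise results:
  A vs B: A wins 17–2.
  A vs C: A wins 19–0.
  A vs D: D wins 10–9.
  B vs C: C wins 14–5.
  B vs D: D wins 17–2.
  C vs D: D wins 10–9.
Copeland scores (wins − losses):
  A: 2 − 1 = 1
  B: 0 − 3 = -3
  C: 1 − 2 = -1
  D: 3 − 0 = 3
D has the best Copeland score.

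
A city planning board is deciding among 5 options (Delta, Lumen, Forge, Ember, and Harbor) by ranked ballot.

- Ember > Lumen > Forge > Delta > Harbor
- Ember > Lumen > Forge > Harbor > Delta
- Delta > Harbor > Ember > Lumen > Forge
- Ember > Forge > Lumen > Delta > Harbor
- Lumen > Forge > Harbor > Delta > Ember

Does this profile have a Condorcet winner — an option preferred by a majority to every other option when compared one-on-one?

Yes

Head-to-head results (5 voters total):
Delta vs Lumen: Lumen wins 4–1.
Delta vs Forge: Forge wins 4–1.
Delta vs Ember: Ember wins 3–2.
Delta vs Harbor: Delta wins 3–2.
Lumen vs Forge: Lumen wins 4–1.
Lumen vs Ember: Ember wins 4–1.
Lumen vs Harbor: Lumen wins 4–1.
Forge vs Ember: Ember wins 4–1.
Forge vs Harbor: Forge wins 4–1.
Ember vs Harbor: Ember wins 3–2.
Ember beats each rival — Delta (3–2), Lumen (4–1), Forge (4–1), Harbor (3–2) — so Ember is the Condorcet winner.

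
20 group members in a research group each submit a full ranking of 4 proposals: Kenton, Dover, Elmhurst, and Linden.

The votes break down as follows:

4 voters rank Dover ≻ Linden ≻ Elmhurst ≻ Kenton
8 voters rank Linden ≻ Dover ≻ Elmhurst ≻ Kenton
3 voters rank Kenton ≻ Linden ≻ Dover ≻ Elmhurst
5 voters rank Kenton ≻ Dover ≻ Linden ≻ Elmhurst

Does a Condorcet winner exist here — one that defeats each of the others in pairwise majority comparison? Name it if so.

Head-to-head results (20 voters total):
Kenton vs Dover: Dover wins 12–8.
Kenton vs Elmhurst: Elmhurst wins 12–8.
Kenton vs Linden: Linden wins 12–8.
Dover vs Elmhurst: Dover wins 20–0.
Dover vs Linden: Linden wins 11–9.
Elmhurst vs Linden: Linden wins 20–0.
Linden beats each rival — Kenton (12–8), Dover (11–9), Elmhurst (20–0) — so Linden is the Condorcet winner.

Linden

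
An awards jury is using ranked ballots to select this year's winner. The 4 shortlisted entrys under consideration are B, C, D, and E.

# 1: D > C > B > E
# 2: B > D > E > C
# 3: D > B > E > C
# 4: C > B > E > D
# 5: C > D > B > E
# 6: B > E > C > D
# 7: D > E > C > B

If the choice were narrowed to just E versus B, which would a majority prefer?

B

Ballots ranking E above B: 1.
Ballots ranking B above E: 6.
B wins the head-to-head, 6–1.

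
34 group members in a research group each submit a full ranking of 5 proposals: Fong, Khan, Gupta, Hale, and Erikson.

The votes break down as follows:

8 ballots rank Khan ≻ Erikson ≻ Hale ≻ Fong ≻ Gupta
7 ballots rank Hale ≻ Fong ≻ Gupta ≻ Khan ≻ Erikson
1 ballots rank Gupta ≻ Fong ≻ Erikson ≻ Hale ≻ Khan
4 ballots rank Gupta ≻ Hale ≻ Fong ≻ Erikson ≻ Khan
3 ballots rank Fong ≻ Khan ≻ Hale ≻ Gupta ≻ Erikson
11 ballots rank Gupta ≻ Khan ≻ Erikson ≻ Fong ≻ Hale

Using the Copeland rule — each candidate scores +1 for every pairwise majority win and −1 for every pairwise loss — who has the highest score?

Pairwise results:
  Fong vs Khan: Khan wins 19–15.
  Fong vs Gupta: Fong wins 18–16.
  Fong vs Hale: Hale wins 19–15.
  Fong vs Erikson: Erikson wins 19–15.
  Khan vs Gupta: Gupta wins 23–11.
  Khan vs Hale: Khan wins 22–12.
  Khan vs Erikson: Khan wins 29–5.
  Gupta vs Hale: Hale wins 18–16.
  Gupta vs Erikson: Gupta wins 26–8.
  Hale vs Erikson: Erikson wins 20–14.
Copeland scores (wins − losses):
  Fong: 1 − 3 = -2
  Khan: 3 − 1 = 2
  Gupta: 2 − 2 = 0
  Hale: 2 − 2 = 0
  Erikson: 2 − 2 = 0
Khan has the best Copeland score.

Khan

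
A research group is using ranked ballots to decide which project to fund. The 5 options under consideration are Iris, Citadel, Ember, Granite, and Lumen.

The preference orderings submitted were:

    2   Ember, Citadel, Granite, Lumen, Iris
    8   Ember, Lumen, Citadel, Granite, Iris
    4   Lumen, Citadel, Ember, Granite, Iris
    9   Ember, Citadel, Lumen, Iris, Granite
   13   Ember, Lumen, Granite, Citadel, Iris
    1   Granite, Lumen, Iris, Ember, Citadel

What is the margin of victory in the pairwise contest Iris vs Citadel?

Ballots ranking Iris above Citadel: 1.
Ballots ranking Citadel above Iris: 2+8+4+9+13 = 36.
Citadel wins 36–1, a margin of 35.

35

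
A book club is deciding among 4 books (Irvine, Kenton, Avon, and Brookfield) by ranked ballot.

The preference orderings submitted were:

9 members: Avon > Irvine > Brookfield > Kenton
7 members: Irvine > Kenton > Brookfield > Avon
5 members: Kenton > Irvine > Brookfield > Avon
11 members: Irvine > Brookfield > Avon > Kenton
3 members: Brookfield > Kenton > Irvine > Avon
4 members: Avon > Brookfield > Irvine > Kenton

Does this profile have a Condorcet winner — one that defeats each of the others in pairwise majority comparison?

Head-to-head results (39 voters total):
Irvine vs Kenton: Irvine wins 31–8.
Irvine vs Avon: Irvine wins 26–13.
Irvine vs Brookfield: Irvine wins 32–7.
Kenton vs Avon: Avon wins 24–15.
Kenton vs Brookfield: Brookfield wins 27–12.
Avon vs Brookfield: Brookfield wins 26–13.
Irvine beats each rival — Kenton (31–8), Avon (26–13), Brookfield (32–7) — so Irvine is the Condorcet winner.

Yes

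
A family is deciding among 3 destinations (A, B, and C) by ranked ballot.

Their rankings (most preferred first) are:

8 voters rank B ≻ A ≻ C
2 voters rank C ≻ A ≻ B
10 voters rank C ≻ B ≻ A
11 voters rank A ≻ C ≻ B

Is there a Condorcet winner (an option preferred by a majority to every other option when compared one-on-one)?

No

Head-to-head results (31 voters total):
A vs B: B wins 18–13.
A vs C: A wins 19–12.
B vs C: C wins 23–8.
No candidate beats all others: A beats C beats B beats A, a majority cycle.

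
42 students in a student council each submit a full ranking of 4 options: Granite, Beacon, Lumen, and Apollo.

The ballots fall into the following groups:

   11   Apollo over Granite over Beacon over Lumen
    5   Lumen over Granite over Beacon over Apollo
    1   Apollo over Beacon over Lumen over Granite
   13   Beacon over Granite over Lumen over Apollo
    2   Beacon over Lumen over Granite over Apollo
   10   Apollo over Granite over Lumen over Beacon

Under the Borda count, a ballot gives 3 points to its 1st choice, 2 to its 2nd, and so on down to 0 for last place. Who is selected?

Granite

Borda scores:
  Granite: 11·2 + 5·2 + 0 + 13·2 + 2·1 + 10·2 = 80
  Beacon: 11·1 + 5·1 + 2 + 13·3 + 2·3 + 10·0 = 63
  Lumen: 11·0 + 5·3 + 1 + 13·1 + 2·2 + 10·1 = 43
  Apollo: 11·3 + 5·0 + 3 + 13·0 + 2·0 + 10·3 = 66
Granite has the highest total.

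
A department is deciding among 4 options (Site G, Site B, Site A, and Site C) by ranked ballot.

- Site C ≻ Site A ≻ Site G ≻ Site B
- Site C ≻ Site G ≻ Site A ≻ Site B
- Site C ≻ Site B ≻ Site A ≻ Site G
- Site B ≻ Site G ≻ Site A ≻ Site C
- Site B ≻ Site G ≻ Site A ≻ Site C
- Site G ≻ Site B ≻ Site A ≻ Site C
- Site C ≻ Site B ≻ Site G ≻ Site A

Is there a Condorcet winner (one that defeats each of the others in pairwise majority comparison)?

Head-to-head results (7 voters total):
Site G vs Site B: Site B wins 4–3.
Site G vs Site A: Site G wins 5–2.
Site G vs Site C: Site C wins 4–3.
Site B vs Site A: Site B wins 5–2.
Site B vs Site C: Site C wins 4–3.
Site A vs Site C: Site C wins 4–3.
Site C beats each rival — Site G (4–3), Site B (4–3), Site A (4–3) — so Site C is the Condorcet winner.

Yes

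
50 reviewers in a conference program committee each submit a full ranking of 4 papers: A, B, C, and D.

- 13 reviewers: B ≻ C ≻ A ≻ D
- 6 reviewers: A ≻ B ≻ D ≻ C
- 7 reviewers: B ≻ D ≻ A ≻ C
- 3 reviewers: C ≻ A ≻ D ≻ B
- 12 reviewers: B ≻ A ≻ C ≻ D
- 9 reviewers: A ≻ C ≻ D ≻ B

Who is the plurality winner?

First-place vote totals:
  A: 15
  B: 32
  C: 3
  D: 0
B has the most first-place votes.

B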